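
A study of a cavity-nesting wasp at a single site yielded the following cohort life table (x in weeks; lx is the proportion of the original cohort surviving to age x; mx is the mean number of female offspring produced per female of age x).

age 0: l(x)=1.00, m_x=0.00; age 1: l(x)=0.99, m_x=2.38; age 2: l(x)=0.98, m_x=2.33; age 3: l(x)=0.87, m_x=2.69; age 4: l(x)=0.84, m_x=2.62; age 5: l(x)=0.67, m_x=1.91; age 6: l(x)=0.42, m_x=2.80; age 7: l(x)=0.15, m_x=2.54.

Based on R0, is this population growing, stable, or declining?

growing

R0 = Σ lx·mx = 0 + 2.3562 + 2.2834 + 2.3403 + 2.2008 + 1.2797 + 1.176 + 0.381 = 12.0174
R0 > 1, so the population is growing.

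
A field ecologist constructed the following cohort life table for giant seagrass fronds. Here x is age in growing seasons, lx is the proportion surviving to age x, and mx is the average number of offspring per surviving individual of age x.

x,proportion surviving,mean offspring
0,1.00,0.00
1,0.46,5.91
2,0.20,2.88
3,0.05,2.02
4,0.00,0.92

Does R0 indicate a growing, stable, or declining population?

growing

R0 = Σ lx·mx = 0 + 2.7186 + 0.576 + 0.101 + 0 = 3.3956
R0 > 1, so the population is growing.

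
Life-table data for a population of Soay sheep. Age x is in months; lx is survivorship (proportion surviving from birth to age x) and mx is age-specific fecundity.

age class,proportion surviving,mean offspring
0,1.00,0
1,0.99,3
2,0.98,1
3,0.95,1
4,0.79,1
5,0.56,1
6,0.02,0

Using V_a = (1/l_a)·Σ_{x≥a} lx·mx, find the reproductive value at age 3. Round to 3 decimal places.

lx·mx for x ≥ 3: 0.95, 0.79, 0.56, 0 → sum = 2.3
V_3 = 2.3 / l_3 = 2.3 / 0.95 = 2.421053… → 2.421

2.421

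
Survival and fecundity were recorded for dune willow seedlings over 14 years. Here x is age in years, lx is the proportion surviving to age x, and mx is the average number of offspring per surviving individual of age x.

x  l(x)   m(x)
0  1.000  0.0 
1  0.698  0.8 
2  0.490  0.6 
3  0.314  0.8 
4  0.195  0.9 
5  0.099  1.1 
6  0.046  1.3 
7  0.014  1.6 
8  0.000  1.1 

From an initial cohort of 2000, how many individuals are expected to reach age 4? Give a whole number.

Expected survivors = N0 · l_4 = 2000 × 0.195 = 390 → 390

390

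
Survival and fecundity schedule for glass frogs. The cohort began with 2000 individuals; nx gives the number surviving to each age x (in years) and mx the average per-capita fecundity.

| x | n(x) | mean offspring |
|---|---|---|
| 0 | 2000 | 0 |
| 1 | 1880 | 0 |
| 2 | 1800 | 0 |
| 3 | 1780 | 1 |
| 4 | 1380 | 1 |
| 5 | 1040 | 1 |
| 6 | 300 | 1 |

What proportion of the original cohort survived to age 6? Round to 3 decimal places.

l_6 = n_6/n_0 = 300/2000 = 0.15 → 0.150

0.150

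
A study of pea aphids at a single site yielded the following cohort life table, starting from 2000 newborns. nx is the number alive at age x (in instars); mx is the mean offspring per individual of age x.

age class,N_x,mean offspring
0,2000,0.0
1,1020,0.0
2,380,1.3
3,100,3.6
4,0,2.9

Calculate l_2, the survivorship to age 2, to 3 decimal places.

l_2 = n_2/n_0 = 380/2000 = 0.19 → 0.190

0.190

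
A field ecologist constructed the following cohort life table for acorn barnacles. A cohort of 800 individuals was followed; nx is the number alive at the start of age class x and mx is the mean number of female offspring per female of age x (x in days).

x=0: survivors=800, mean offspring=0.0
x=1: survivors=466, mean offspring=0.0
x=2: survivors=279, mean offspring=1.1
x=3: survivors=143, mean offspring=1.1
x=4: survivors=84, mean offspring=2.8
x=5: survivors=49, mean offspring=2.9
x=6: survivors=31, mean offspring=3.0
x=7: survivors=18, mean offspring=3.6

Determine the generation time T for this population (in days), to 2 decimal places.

lx = nx/n0 = nx/800: 1, 0.5825, 0.34875, 0.17875, 0.105, 0.06125, 0.03875, 0.0225
lx·mx: 0, 0, 0.383625, 0.196625, 0.294, 0.177625, 0.11625, 0.081 → R0 = 1.249125
x·lx·mx: 0, 0, 0.76725, 0.589875, 1.176, 0.888125, 0.6975, 0.567 → Σ = 4.68575
T = 4.68575 / 1.249125 = 3.751226… → 3.75

3.75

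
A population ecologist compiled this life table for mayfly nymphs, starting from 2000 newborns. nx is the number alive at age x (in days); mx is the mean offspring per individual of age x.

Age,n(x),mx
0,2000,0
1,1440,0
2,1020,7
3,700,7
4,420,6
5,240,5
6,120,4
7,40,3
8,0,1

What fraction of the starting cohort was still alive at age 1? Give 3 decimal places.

l_1 = n_1/n_0 = 1440/2000 = 0.72 → 0.720

0.720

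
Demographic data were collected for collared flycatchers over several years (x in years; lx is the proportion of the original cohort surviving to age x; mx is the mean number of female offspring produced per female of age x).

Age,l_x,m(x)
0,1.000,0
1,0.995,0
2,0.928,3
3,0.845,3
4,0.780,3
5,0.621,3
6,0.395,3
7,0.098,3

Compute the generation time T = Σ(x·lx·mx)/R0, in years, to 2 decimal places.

lx·mx: 0, 0, 2.784, 2.535, 2.34, 1.863, 1.185, 0.294 → R0 = 11.001
x·lx·mx: 0, 0, 5.568, 7.605, 9.36, 9.315, 7.11, 2.058 → Σ = 41.016
T = 41.016 / 11.001 = 3.728388… → 3.73

3.73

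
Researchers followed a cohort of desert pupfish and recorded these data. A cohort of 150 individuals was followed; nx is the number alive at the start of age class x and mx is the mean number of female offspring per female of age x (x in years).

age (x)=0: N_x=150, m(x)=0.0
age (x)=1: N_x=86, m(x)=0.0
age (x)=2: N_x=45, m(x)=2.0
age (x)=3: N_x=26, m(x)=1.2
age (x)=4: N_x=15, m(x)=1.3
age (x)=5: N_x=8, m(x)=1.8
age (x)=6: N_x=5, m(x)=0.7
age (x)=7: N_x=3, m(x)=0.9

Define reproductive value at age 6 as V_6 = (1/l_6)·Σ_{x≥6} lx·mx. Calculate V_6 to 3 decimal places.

1.240

lx = nx/n0 = nx/150: 1, 0.57333…, 0.3, 0.17333…, 0.1, 0.05333…, 0.03333…, 0.02
lx·mx for x ≥ 6: 0.023333…, 0.018 → sum = 0.041333…
V_6 = 0.041333… / l_6 = 0.041333… / 0.033333… = 1.24… → 1.240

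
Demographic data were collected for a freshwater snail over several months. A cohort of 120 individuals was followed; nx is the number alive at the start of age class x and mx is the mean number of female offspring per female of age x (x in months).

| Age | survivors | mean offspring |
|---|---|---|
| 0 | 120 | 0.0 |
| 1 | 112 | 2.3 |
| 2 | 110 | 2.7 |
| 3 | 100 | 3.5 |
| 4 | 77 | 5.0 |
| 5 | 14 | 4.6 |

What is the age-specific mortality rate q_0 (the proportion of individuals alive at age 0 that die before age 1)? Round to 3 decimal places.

lx = nx/n0 = nx/120: 1, 0.93333…, 0.91667…, 0.83333…, 0.64167…, 0.11667…
q_0 = (l_0 − l_1) / l_0 = (1 − 0.933333…) / 1
     = 0.066667… / 1 = 0.066667… → 0.067

0.067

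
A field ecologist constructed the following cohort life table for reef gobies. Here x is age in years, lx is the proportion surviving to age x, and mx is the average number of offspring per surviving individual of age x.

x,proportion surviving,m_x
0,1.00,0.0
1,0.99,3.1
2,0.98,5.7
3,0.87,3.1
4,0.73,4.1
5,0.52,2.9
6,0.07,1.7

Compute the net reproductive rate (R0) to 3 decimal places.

15.972

lx·mx by age: 0, 3.069, 5.586, 2.697, 2.993, 1.508, 0.119
R0 = Σ lx·mx = 15.972 → 15.972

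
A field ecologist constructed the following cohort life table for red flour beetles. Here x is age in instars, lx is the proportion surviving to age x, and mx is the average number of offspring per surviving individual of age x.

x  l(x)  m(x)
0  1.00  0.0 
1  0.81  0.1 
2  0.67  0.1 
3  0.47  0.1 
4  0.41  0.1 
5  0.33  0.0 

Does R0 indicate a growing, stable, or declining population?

declining

R0 = Σ lx·mx = 0 + 0.081 + 0.067 + 0.047 + 0.041 + 0 = 0.236
R0 < 1, so the population is declining.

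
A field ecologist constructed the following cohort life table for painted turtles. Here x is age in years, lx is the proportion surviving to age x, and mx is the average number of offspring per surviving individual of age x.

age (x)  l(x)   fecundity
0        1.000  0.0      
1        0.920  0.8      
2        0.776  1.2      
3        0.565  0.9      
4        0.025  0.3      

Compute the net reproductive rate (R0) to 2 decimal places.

2.18

lx·mx by age: 0, 0.736, 0.9312, 0.5085, 0.0075
R0 = Σ lx·mx = 2.1832 → 2.18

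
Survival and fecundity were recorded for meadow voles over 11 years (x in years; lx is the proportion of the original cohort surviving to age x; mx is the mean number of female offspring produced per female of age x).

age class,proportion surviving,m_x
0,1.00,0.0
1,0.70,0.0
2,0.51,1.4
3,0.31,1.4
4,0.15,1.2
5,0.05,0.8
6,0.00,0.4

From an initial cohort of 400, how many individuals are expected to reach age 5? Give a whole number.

Expected survivors = N0 · l_5 = 400 × 0.05 = 20 → 20

20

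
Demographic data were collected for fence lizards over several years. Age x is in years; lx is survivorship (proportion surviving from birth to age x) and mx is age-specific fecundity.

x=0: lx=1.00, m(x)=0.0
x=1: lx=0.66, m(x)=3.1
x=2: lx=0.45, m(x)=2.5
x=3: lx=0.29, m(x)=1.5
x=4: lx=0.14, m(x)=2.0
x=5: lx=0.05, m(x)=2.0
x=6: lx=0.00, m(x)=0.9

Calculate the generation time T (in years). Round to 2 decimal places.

lx·mx: 0, 2.046, 1.125, 0.435, 0.28, 0.1, 0 → R0 = 3.986
x·lx·mx: 0, 2.046, 2.25, 1.305, 1.12, 0.5, 0 → Σ = 7.221
T = 7.221 / 3.986 = 1.811591… → 1.81

1.81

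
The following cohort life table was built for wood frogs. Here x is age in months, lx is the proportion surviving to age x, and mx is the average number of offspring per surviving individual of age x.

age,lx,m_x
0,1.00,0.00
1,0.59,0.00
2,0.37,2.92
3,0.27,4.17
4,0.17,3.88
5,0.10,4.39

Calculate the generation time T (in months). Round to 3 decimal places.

3.138

lx·mx: 0, 0, 1.0804, 1.1259, 0.6596, 0.439 → R0 = 3.3049
x·lx·mx: 0, 0, 2.1608, 3.3777, 2.6384, 2.195 → Σ = 10.3719
T = 10.3719 / 3.3049 = 3.13834… → 3.138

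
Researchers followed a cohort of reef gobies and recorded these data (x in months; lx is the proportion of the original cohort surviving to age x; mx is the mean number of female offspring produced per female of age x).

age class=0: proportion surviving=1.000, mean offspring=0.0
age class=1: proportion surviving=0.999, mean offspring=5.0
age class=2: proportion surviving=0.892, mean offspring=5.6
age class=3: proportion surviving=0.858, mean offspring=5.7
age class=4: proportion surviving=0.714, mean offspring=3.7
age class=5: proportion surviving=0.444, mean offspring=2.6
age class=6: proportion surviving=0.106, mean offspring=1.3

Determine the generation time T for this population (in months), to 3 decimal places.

lx·mx: 0, 4.995, 4.9952, 4.8906, 2.6418, 1.1544, 0.1378 → R0 = 18.8148
x·lx·mx: 0, 4.995, 9.9904, 14.6718, 10.5672, 5.772, 0.8268 → Σ = 46.8232
T = 46.8232 / 18.8148 = 2.488637… → 2.489

2.489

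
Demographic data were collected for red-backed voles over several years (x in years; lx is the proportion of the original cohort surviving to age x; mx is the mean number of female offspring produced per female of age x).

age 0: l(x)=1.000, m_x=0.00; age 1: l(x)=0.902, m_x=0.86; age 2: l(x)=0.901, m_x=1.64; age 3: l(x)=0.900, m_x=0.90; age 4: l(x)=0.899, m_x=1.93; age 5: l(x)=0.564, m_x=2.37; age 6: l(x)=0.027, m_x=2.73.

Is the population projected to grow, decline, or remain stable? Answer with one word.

growing

R0 = Σ lx·mx = 0 + 0.77572 + 1.47764 + 0.81 + 1.73507 + 1.33668 + 0.07371 = 6.20882
R0 > 1, so the population is growing.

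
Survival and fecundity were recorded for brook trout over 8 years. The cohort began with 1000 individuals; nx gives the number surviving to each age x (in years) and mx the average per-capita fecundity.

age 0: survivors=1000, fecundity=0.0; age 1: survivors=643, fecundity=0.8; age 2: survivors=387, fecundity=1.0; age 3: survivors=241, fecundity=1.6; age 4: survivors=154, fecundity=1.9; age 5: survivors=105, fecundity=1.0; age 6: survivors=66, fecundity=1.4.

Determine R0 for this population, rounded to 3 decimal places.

1.777

lx = nx/n0 = nx/1000: 1, 0.643, 0.387, 0.241, 0.154, 0.105, 0.066
lx·mx by age: 0, 0.5144, 0.387, 0.3856, 0.2926, 0.105, 0.0924
R0 = Σ lx·mx = 1.777 → 1.777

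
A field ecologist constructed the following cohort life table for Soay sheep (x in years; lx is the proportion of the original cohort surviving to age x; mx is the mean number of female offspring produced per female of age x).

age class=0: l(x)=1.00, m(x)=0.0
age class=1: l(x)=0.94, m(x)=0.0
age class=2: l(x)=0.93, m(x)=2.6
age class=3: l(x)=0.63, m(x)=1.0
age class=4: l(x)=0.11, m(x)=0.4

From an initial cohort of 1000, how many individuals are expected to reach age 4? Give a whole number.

Expected survivors = N0 · l_4 = 1000 × 0.11 = 110 → 110

110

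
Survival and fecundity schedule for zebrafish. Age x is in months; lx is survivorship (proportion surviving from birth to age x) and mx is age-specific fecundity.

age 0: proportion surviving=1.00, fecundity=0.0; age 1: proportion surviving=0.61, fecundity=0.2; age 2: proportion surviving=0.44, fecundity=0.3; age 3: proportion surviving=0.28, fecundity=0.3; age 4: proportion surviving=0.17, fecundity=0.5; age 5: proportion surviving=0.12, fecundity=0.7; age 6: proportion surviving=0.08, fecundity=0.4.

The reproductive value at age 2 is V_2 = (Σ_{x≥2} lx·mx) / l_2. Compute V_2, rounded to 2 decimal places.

lx·mx for x ≥ 2: 0.132, 0.084, 0.085, 0.084, 0.032 → sum = 0.417
V_2 = 0.417 / l_2 = 0.417 / 0.44 = 0.947727… → 0.95

0.95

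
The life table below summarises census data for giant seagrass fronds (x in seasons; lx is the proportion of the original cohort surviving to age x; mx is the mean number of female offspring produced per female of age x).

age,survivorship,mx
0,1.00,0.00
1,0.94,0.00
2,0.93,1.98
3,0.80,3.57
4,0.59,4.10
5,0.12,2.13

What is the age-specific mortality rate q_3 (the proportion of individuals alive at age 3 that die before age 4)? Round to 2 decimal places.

q_3 = (l_3 − l_4) / l_3 = (0.8 − 0.59) / 0.8
     = 0.21 / 0.8 = 0.2625 → 0.26

0.26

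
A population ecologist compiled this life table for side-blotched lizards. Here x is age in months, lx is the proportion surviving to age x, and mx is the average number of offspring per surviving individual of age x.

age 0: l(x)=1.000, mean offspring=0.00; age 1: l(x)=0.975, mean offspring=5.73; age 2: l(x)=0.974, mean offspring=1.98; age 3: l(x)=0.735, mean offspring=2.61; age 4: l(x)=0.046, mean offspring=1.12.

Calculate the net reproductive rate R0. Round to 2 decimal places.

9.49

lx·mx by age: 0, 5.58675, 1.92852, 1.91835, 0.05152
R0 = Σ lx·mx = 9.48514 → 9.49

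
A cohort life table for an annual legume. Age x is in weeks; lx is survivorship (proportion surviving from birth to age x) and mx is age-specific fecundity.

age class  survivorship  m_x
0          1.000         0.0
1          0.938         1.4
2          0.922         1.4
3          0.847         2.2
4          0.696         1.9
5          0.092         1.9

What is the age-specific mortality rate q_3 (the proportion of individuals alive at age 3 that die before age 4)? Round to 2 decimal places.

0.18

q_3 = (l_3 − l_4) / l_3 = (0.847 − 0.696) / 0.847
     = 0.151 / 0.847 = 0.178276… → 0.18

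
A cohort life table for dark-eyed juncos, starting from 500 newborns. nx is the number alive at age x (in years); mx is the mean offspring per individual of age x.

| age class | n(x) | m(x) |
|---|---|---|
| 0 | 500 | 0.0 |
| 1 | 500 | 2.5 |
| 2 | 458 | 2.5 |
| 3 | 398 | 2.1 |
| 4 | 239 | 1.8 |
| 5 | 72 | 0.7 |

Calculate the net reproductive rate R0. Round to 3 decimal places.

lx = nx/n0 = nx/500: 1, 1, 0.916, 0.796, 0.478, 0.144
lx·mx by age: 0, 2.5, 2.29, 1.6716, 0.8604, 0.1008
R0 = Σ lx·mx = 7.4228 → 7.423

7.423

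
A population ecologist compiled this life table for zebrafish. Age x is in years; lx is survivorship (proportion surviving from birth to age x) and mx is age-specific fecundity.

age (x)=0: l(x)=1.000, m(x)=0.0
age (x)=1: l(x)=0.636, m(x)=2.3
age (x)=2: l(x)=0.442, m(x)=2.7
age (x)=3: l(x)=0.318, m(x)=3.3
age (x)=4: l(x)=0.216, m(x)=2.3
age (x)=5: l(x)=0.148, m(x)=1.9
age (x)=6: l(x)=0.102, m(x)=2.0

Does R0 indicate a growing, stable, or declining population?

R0 = Σ lx·mx = 0 + 1.4628 + 1.1934 + 1.0494 + 0.4968 + 0.2812 + 0.204 = 4.6876
R0 > 1, so the population is growing.

growing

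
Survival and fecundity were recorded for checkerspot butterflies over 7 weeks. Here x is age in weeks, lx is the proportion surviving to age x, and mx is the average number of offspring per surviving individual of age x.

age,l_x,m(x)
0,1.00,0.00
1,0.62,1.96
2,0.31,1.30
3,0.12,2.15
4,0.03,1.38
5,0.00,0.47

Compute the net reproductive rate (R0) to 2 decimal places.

1.92

lx·mx by age: 0, 1.2152, 0.403, 0.258, 0.0414, 0
R0 = Σ lx·mx = 1.9176 → 1.92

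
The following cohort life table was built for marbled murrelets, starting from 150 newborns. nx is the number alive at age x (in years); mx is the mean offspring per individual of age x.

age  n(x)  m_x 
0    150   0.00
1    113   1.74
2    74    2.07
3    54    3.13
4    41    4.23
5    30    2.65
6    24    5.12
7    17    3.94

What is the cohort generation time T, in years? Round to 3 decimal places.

lx = nx/n0 = nx/150: 1, 0.75333…, 0.49333…, 0.36, 0.27333…, 0.2, 0.16, 0.11333…
lx·mx: 0, 1.3108…, 1.0212…, 1.1268, 1.1562…, 0.53, 0.8192, 0.446533… → R0 = 6.410733…
x·lx·mx: 0, 1.3108…, 2.0424…, 3.3804, 4.6248…, 2.65, 4.9152, 3.125733… → Σ = 22.049333…
T = 22.049333… / 6.410733… = 3.43944… → 3.439

3.439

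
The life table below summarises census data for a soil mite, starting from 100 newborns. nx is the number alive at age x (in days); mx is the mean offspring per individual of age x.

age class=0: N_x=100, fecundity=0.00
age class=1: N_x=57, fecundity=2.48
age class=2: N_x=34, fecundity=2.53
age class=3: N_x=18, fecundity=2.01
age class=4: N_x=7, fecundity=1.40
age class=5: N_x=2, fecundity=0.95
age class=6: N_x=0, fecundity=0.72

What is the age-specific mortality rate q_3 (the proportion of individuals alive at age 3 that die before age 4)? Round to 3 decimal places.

0.611

lx = nx/n0 = nx/100: 1, 0.57, 0.34, 0.18, 0.07, 0.02, 0
q_3 = (l_3 − l_4) / l_3 = (0.18 − 0.07) / 0.18
     = 0.11 / 0.18 = 0.611111… → 0.611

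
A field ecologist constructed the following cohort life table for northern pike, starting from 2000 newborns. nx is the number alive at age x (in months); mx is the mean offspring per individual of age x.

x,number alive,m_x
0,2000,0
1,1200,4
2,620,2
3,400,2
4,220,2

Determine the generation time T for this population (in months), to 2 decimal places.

lx = nx/n0 = nx/2000: 1, 0.6, 0.31, 0.2, 0.11
lx·mx: 0, 2.4, 0.62, 0.4, 0.22 → R0 = 3.64
x·lx·mx: 0, 2.4, 1.24, 1.2, 0.88 → Σ = 5.72
T = 5.72 / 3.64 = 1.571429… → 1.57

1.57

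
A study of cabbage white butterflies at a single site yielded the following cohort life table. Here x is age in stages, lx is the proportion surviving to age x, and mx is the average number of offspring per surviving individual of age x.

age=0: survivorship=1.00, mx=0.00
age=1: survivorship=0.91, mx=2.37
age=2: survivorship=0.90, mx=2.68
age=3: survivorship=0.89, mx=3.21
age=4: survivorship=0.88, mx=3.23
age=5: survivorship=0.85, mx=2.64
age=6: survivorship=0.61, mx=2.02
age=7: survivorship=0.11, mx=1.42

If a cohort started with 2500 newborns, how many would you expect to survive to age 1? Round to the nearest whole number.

2275

Expected survivors = N0 · l_1 = 2500 × 0.91 = 2275 → 2275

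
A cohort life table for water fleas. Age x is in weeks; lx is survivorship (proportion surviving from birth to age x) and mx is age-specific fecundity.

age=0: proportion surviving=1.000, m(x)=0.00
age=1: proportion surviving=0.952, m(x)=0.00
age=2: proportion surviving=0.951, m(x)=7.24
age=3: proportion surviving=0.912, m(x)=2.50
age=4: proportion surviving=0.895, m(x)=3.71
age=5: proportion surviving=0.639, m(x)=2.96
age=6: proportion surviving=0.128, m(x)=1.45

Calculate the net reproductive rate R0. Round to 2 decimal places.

lx·mx by age: 0, 0, 6.88524, 2.28, 3.32045, 1.89144, 0.1856
R0 = Σ lx·mx = 14.56273 → 14.56

14.56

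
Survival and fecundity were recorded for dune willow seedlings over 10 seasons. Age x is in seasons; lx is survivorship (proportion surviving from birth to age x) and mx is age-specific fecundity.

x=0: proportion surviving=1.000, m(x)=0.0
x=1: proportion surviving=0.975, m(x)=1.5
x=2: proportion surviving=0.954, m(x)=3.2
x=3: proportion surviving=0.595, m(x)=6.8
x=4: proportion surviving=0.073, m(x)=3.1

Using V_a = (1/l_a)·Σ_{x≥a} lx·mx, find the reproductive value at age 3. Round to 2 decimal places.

7.18

lx·mx for x ≥ 3: 4.046, 0.2263 → sum = 4.2723
V_3 = 4.2723 / l_3 = 4.2723 / 0.595 = 7.180336… → 7.18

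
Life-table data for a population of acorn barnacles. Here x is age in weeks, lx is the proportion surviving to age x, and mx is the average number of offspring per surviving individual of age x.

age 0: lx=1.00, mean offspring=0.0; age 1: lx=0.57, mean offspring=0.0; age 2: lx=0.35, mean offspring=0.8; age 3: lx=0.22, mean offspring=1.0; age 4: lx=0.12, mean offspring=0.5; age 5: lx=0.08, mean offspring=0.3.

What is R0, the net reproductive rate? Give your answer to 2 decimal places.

0.58

lx·mx by age: 0, 0, 0.28, 0.22, 0.06, 0.024
R0 = Σ lx·mx = 0.584 → 0.58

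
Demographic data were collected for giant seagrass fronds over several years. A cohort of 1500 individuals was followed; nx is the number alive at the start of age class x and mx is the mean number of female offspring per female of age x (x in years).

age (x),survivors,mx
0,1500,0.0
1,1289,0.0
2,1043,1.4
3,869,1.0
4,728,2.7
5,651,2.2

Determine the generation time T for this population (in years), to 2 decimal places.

3.59

lx = nx/n0 = nx/1500: 1, 0.85933…, 0.69533…, 0.57933…, 0.48533…, 0.434
lx·mx: 0, 0, 0.973467…, 0.579333…, 1.3104…, 0.9548 → R0 = 3.818…
x·lx·mx: 0, 0, 1.946933…, 1.738…, 5.2416…, 4.774 → Σ = 13.700533…
T = 13.700533… / 3.818… = 3.588406… → 3.59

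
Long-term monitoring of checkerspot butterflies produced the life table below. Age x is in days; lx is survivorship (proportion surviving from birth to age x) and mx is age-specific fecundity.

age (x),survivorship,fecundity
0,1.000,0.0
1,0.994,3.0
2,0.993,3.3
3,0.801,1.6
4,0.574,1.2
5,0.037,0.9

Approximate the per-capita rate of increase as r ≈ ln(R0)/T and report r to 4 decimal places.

R0 = Σ lx·mx = 0 + 2.982 + 3.2769 + 1.2816 + 0.6888 + 0.0333 = 8.2626
Σ x·lx·mx = 16.3023; T = 16.3023/8.2626 = 1.97302…
r ≈ ln(R0)/T = ln(8.2626)/1.97302… = 1.070306… → 1.0703

1.0703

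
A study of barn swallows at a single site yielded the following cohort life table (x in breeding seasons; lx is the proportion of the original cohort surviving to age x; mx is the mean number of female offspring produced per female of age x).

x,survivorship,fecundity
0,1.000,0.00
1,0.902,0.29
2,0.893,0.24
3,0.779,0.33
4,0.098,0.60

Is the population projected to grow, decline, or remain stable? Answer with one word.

R0 = Σ lx·mx = 0 + 0.26158 + 0.21432 + 0.25707 + 0.0588 = 0.79177
R0 < 1, so the population is declining.

declining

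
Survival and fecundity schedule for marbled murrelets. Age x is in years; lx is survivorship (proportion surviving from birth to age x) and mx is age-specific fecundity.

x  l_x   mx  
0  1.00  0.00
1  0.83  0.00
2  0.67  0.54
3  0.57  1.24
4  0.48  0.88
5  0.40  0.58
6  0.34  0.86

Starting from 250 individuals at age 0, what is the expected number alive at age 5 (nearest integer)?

100

Expected survivors = N0 · l_5 = 250 × 0.40 = 100 → 100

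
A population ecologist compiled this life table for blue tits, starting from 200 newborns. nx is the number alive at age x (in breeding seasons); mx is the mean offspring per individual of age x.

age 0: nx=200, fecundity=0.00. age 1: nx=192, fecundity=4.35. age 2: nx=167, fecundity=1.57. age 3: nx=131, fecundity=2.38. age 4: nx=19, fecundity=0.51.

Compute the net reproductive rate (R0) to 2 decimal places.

7.09

lx = nx/n0 = nx/200: 1, 0.96, 0.835, 0.655, 0.095
lx·mx by age: 0, 4.176, 1.31095, 1.5589, 0.04845
R0 = Σ lx·mx = 7.0943 → 7.09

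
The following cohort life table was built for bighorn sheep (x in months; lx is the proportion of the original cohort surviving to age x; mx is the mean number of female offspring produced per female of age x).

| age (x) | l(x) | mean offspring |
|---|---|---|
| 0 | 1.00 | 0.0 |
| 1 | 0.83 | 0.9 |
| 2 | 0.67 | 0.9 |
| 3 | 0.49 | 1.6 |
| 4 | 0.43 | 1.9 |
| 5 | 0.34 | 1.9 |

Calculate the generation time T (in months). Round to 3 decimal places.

3.003

lx·mx: 0, 0.747, 0.603, 0.784, 0.817, 0.646 → R0 = 3.597
x·lx·mx: 0, 0.747, 1.206, 2.352, 3.268, 3.23 → Σ = 10.803
T = 10.803 / 3.597 = 3.003336… → 3.003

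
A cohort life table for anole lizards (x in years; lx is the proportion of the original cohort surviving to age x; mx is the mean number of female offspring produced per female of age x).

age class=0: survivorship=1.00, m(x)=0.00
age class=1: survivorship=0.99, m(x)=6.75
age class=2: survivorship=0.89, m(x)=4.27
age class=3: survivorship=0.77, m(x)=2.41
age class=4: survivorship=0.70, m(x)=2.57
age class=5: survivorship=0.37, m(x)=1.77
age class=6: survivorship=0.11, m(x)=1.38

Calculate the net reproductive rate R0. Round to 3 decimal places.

14.944

lx·mx by age: 0, 6.6825, 3.8003, 1.8557, 1.799, 0.6549, 0.1518
R0 = Σ lx·mx = 14.9442 → 14.944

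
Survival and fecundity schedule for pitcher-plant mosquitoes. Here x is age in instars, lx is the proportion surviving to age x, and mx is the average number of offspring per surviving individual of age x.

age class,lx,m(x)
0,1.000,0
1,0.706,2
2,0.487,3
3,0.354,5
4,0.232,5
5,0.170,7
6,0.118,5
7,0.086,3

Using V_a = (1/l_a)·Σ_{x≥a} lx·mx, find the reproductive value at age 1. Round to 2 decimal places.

11.11

lx·mx for x ≥ 1: 1.412, 1.461, 1.77, 1.16, 1.19, 0.59, 0.258 → sum = 7.841
V_1 = 7.841 / l_1 = 7.841 / 0.706 = 11.106232… → 11.11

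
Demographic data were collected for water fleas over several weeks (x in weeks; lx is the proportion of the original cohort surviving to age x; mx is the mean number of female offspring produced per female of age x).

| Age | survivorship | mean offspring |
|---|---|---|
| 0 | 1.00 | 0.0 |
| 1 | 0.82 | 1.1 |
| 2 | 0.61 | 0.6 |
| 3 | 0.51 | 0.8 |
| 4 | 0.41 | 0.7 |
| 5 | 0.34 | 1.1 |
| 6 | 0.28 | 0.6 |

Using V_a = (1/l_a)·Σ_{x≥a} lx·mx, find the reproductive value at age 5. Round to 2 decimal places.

lx·mx for x ≥ 5: 0.374, 0.168 → sum = 0.542
V_5 = 0.542 / l_5 = 0.542 / 0.34 = 1.594118… → 1.59

1.59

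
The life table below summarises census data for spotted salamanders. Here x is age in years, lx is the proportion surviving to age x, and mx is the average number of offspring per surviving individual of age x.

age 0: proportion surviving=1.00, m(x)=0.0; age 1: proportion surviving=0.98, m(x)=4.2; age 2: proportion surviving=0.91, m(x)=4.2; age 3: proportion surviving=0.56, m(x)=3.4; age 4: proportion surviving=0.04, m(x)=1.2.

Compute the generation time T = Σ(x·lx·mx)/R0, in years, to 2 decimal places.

1.79

lx·mx: 0, 4.116, 3.822, 1.904, 0.048 → R0 = 9.89
x·lx·mx: 0, 4.116, 7.644, 5.712, 0.192 → Σ = 17.664
T = 17.664 / 9.89 = 1.786047… → 1.79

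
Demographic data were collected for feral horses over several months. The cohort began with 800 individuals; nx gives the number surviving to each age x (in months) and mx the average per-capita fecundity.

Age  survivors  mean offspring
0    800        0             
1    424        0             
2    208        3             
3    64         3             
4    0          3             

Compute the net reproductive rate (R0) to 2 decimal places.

lx = nx/n0 = nx/800: 1, 0.53, 0.26, 0.08, 0
lx·mx by age: 0, 0, 0.78, 0.24, 0
R0 = Σ lx·mx = 1.02 → 1.02

1.02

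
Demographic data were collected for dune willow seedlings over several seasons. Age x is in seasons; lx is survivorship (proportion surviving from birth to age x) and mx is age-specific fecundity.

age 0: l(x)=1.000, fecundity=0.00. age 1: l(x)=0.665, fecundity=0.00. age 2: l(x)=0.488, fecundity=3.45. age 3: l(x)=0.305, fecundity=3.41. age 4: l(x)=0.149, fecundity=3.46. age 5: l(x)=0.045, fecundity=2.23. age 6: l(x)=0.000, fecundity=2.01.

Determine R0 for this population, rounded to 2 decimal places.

3.34

lx·mx by age: 0, 0, 1.6836, 1.04005, 0.51554, 0.10035, 0
R0 = Σ lx·mx = 3.33954 → 3.34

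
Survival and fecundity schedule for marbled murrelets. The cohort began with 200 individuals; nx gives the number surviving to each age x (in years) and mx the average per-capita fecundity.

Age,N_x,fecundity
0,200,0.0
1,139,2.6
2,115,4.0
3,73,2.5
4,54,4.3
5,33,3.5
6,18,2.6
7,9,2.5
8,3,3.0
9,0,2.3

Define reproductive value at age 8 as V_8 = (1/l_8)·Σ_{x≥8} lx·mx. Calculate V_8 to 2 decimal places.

lx = nx/n0 = nx/200: 1, 0.695, 0.575, 0.365, 0.27, 0.165, 0.09, 0.045, 0.015, 0
lx·mx for x ≥ 8: 0.045, 0 → sum = 0.045
V_8 = 0.045 / l_8 = 0.045 / 0.015 = 3 → 3.00

3.00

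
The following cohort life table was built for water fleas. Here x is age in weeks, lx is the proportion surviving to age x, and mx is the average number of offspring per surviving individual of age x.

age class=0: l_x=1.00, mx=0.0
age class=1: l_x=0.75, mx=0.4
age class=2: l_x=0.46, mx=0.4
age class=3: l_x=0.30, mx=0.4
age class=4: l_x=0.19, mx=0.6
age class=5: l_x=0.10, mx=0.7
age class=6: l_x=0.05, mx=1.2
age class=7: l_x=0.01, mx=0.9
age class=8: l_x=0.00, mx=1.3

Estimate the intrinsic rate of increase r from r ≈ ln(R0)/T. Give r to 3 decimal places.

R0 = Σ lx·mx = 0 + 0.3 + 0.184 + 0.12 + 0.114 + 0.07 + 0.06 + 0.009 + 0 = 0.857
Σ x·lx·mx = 2.257; T = 2.257/0.857 = 2.63361…
r ≈ ln(R0)/T = ln(0.857)/2.63361… = -0.0586… → -0.059

-0.059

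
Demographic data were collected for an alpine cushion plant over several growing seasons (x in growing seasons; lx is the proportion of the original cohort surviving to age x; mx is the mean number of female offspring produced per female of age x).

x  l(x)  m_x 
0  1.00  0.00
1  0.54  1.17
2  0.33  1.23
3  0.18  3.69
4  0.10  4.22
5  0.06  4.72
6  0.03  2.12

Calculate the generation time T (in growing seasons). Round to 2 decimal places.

2.80

lx·mx: 0, 0.6318, 0.4059, 0.6642, 0.422, 0.2832, 0.0636 → R0 = 2.4707
x·lx·mx: 0, 0.6318, 0.8118, 1.9926, 1.688, 1.416, 0.3816 → Σ = 6.9218
T = 6.9218 / 2.4707 = 2.801554… → 2.80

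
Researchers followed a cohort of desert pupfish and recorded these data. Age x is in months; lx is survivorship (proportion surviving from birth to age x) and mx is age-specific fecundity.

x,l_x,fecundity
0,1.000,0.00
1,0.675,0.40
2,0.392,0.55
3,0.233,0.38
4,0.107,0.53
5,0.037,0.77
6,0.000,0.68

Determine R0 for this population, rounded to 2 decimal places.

lx·mx by age: 0, 0.27, 0.2156, 0.08854, 0.05671, 0.02849, 0
R0 = Σ lx·mx = 0.65934 → 0.66

0.66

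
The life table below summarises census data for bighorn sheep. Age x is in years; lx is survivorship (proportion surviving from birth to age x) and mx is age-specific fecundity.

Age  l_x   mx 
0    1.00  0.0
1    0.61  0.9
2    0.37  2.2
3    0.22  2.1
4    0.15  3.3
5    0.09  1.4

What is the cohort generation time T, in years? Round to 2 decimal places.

2.52

lx·mx: 0, 0.549, 0.814, 0.462, 0.495, 0.126 → R0 = 2.446
x·lx·mx: 0, 0.549, 1.628, 1.386, 1.98, 0.63 → Σ = 6.173
T = 6.173 / 2.446 = 2.523712… → 2.52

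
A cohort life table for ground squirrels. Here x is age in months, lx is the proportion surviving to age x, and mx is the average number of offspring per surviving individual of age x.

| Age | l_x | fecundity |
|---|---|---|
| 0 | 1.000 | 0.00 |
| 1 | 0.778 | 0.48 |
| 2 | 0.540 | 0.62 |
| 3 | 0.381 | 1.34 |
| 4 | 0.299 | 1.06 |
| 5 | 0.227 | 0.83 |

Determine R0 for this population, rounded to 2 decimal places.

lx·mx by age: 0, 0.37344, 0.3348, 0.51054, 0.31694, 0.18841
R0 = Σ lx·mx = 1.72413 → 1.72

1.72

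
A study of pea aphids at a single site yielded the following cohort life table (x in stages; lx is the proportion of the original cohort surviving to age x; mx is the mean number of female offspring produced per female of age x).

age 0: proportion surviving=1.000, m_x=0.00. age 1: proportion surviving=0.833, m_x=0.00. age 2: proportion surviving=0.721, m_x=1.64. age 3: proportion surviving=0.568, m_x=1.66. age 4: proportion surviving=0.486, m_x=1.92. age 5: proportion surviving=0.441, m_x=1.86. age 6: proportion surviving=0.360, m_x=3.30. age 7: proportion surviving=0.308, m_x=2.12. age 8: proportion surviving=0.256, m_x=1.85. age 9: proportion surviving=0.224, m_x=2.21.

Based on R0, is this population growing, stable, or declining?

growing

R0 = Σ lx·mx = 0 + 0 + 1.18244 + 0.94288 + 0.93312 + 0.82026 + 1.188 + 0.65296 + 0.4736 + 0.49504 = 6.6883
R0 > 1, so the population is growing.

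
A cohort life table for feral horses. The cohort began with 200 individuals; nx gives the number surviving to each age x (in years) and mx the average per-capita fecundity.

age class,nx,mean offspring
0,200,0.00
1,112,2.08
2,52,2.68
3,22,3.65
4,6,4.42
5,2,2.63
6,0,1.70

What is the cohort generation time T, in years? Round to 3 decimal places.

lx = nx/n0 = nx/200: 1, 0.56, 0.26, 0.11, 0.03, 0.01, 0
lx·mx: 0, 1.1648, 0.6968, 0.4015, 0.1326, 0.0263, 0 → R0 = 2.422
x·lx·mx: 0, 1.1648, 1.3936, 1.2045, 0.5304, 0.1315, 0 → Σ = 4.4248
T = 4.4248 / 2.422 = 1.82692… → 1.827

1.827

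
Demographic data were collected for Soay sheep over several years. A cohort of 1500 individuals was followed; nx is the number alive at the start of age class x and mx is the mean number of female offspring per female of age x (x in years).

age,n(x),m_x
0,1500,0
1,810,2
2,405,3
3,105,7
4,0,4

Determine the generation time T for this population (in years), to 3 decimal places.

lx = nx/n0 = nx/1500: 1, 0.54, 0.27, 0.07, 0
lx·mx: 0, 1.08, 0.81, 0.49, 0 → R0 = 2.38
x·lx·mx: 0, 1.08, 1.62, 1.47, 0 → Σ = 4.17
T = 4.17 / 2.38 = 1.752101… → 1.752

1.752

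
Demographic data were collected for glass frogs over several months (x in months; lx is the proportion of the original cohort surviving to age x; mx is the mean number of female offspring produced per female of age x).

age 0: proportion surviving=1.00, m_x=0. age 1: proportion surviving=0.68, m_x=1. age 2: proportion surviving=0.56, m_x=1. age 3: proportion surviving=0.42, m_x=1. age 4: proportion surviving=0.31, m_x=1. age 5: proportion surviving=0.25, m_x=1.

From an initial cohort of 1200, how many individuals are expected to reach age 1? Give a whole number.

Expected survivors = N0 · l_1 = 1200 × 0.68 = 816 → 816

816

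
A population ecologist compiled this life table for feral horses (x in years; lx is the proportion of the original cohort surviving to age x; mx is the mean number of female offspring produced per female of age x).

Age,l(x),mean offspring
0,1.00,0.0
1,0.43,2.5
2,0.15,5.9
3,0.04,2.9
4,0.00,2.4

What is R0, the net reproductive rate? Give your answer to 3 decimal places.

2.076

lx·mx by age: 0, 1.075, 0.885, 0.116, 0
R0 = Σ lx·mx = 2.076 → 2.076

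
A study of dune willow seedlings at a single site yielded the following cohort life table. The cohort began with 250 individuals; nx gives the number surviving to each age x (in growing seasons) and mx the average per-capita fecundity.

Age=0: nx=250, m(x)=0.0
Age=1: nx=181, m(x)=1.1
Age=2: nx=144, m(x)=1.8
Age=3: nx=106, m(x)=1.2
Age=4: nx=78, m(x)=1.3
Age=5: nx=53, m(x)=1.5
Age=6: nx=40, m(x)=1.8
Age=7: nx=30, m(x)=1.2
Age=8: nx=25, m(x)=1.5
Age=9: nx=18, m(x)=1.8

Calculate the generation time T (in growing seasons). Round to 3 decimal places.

3.365

lx = nx/n0 = nx/250: 1, 0.724, 0.576, 0.424, 0.312, 0.212, 0.16, 0.12, 0.1, 0.072
lx·mx: 0, 0.7964, 1.0368, 0.5088, 0.4056, 0.318, 0.288, 0.144, 0.15, 0.1296 → R0 = 3.7772
x·lx·mx: 0, 0.7964, 2.0736, 1.5264, 1.6224, 1.59, 1.728, 1.008, 1.2, 1.1664 → Σ = 12.7112
T = 12.7112 / 3.7772 = 3.365244… → 3.365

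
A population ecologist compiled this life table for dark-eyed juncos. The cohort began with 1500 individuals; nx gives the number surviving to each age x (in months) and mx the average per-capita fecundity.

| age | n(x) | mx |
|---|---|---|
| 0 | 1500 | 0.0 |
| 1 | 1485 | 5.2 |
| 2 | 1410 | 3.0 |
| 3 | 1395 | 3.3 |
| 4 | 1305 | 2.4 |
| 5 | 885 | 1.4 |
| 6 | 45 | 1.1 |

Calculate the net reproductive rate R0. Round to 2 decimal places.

13.98

lx = nx/n0 = nx/1500: 1, 0.99, 0.94, 0.93, 0.87, 0.59, 0.03
lx·mx by age: 0, 5.148, 2.82, 3.069, 2.088, 0.826, 0.033
R0 = Σ lx·mx = 13.984 → 13.98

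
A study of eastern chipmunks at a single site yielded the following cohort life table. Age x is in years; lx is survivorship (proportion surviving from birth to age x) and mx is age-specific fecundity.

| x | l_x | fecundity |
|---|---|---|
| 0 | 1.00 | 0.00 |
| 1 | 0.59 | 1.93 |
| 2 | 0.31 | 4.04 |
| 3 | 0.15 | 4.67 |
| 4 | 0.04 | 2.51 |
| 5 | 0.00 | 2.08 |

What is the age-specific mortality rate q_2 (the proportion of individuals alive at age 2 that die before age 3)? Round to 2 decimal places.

0.52

q_2 = (l_2 − l_3) / l_2 = (0.31 − 0.15) / 0.31
     = 0.16 / 0.31 = 0.516129… → 0.52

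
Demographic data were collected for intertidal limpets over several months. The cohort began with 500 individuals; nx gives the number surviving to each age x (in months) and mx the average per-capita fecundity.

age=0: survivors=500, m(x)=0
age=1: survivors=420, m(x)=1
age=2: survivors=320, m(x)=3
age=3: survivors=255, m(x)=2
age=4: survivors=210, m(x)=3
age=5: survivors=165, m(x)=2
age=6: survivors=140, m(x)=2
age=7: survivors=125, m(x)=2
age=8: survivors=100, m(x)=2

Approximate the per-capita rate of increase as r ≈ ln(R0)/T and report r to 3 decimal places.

0.539

lx = nx/n0 = nx/500: 1, 0.84, 0.64, 0.51, 0.42, 0.33, 0.28, 0.25, 0.2
R0 = Σ lx·mx = 0 + 0.84 + 1.92 + 1.02 + 1.26 + 0.66 + 0.56 + 0.5 + 0.4 = 7.16
Σ x·lx·mx = 26.14; T = 26.14/7.16 = 3.65084…
r ≈ ln(R0)/T = ln(7.16)/3.65084… = 0.53919… → 0.539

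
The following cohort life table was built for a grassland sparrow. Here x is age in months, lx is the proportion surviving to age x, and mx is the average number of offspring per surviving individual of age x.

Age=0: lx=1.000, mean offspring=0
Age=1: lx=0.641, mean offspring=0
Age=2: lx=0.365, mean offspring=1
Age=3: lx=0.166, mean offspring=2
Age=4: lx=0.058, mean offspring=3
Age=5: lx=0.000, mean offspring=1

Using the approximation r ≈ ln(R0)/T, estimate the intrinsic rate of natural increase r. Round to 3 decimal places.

-0.050

R0 = Σ lx·mx = 0 + 0 + 0.365 + 0.332 + 0.174 + 0 = 0.871
Σ x·lx·mx = 2.422; T = 2.422/0.871 = 2.78071…
r ≈ ln(R0)/T = ln(0.871)/2.78071… = -0.04967… → -0.050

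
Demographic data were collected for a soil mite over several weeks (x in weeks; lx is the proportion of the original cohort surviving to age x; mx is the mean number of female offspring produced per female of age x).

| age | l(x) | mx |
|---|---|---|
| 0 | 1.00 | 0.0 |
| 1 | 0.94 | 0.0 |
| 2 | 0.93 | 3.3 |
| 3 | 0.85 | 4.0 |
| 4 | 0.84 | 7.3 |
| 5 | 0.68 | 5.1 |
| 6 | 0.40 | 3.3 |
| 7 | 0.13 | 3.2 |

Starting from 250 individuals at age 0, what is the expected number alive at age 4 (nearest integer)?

210

Expected survivors = N0 · l_4 = 250 × 0.84 = 210 → 210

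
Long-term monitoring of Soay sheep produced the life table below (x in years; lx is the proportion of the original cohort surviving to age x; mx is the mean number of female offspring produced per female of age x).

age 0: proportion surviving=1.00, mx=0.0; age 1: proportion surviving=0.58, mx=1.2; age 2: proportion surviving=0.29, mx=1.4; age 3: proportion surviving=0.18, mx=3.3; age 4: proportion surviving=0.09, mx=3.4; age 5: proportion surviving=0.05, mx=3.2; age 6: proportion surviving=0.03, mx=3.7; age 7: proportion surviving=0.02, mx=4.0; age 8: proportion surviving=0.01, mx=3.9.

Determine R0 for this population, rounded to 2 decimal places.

lx·mx by age: 0, 0.696, 0.406, 0.594, 0.306, 0.16, 0.111, 0.08, 0.039
R0 = Σ lx·mx = 2.392 → 2.39

2.39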